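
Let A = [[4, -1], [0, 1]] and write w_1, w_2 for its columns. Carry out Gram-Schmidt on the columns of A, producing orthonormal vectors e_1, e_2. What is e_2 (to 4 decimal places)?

e_2 = (0.0000, 1.0000)

w_1 = (4, 0); ‖w_1‖ = 4.0000, so e_1 = (1.0000, 0.0000).
e_1·w_2 = 1.0000·(-1) + 0.0000·1 = -1.0000.
u_2 = w_2 + 1.0000·e_1 = (0.0000, 1.0000).
‖u_2‖ = 1.0000, so e_2 = (0.0000, 1.0000).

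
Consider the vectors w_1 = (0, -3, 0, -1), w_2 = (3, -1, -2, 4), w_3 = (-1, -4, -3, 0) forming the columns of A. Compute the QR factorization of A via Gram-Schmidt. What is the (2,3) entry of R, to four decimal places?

w_1 = (0, -3, 0, -1); ‖w_1‖ = 3.1623, so e_1 = (0.0000, -0.9487, 0.0000, -0.3162).
e_1·w_2 = 0.0000·3 + (-0.9487)·(-1) + 0.0000·(-2) + (-0.3162)·4 = -0.3162.
u_2 = w_2 + 0.3162·e_1 = (3.0000, -1.3000, -2.0000, 3.9000).
‖u_2‖ = 5.4681, so e_2 = (0.5486, -0.2377, -0.3658, 0.7132).
r_{23} = e_2·w_3 = 1.4996.

r_{23} = 1.4996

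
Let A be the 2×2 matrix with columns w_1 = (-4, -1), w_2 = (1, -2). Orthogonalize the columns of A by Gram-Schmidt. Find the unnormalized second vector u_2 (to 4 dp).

e_1 = w_1/‖w_1‖ = (-4, -1)/4.1231 = (-0.9701, -0.2425).
r_{12} = e_1·w_2 = -0.4851.
u_2 = w_2 + 0.4851·e_1 = (0.5294, -2.1176).

u_2 = (0.5294, -2.1176)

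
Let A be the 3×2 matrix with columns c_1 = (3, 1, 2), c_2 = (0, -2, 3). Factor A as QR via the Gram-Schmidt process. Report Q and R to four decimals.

Q = [[0.8018, -0.2489], [0.2673, -0.6638], [0.5345, 0.7053]], R = [[3.7417, 1.0690], [0.0000, 3.4434]]

e_1 = c_1/‖c_1‖ = (3, 1, 2)/3.7417 = (0.8018, 0.2673, 0.5345).
r_{12} = e_1·c_2 = 1.0690.
u_2 = c_2 − 1.0690·e_1 = (-0.8571, -2.2857, 2.4286).
‖u_2‖ = 3.4434, so e_2 = (-0.2489, -0.6638, 0.7053).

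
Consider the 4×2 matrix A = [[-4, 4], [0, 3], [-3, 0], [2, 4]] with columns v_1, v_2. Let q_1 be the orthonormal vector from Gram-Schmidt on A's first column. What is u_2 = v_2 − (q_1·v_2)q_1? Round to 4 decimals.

u_2 = (2.8966, 3.0000, -0.8276, 4.5517)

v_1 = (-4, 0, -3, 2); ‖v_1‖ = 5.3852, so q_1 = (-0.7428, 0.0000, -0.5571, 0.3714).
q_1·v_2 = (-0.7428)·4 + 0.0000·3 + (-0.5571)·0 + 0.3714·4 = -1.4856.
u_2 = v_2 + 1.4856·q_1 = (2.8966, 3.0000, -0.8276, 4.5517).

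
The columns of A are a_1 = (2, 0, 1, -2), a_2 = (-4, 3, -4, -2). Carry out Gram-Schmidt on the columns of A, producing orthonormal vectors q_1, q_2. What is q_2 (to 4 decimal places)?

q_1 = a_1/‖a_1‖ = (2, 0, 1, -2)/3.0000 = (0.6667, 0.0000, 0.3333, -0.6667).
r_{12} = q_1·a_2 = -2.6667.
u_2 = a_2 + 2.6667·q_1 = (-2.2222, 3.0000, -3.1111, -3.7778).
‖u_2‖ = 6.1554, so q_2 = (-0.3610, 0.4874, -0.5054, -0.6137).

q_2 = (-0.3610, 0.4874, -0.5054, -0.6137)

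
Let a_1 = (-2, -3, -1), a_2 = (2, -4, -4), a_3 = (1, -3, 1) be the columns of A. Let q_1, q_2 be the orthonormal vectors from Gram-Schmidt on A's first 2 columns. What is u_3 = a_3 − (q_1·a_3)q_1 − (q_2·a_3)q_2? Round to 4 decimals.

a_1 = (-2, -3, -1); ‖a_1‖ = 3.7417, so q_1 = (-0.5345, -0.8018, -0.2673).
q_1·a_2 = (-0.5345)·2 + (-0.8018)·(-4) + (-0.2673)·(-4) = 3.2071.
u_2 = a_2 − 3.2071·q_1 = (3.7143, -1.4286, -3.1429).
‖u_2‖ = 5.0709, so q_2 = (0.7325, -0.2817, -0.6198).
q_1·a_3 = (-0.5345)·1 + (-0.8018)·(-3) + (-0.2673)·1 = 1.6036; q_2·a_3 = 0.7325·1 + (-0.2817)·(-3) + (-0.6198)·1 = 0.9578.
u_3 = a_3 − 1.6036·q_1 − 0.9578·q_2 = (1.1556, -1.4444, 2.0222).

u_3 = (1.1556, -1.4444, 2.0222)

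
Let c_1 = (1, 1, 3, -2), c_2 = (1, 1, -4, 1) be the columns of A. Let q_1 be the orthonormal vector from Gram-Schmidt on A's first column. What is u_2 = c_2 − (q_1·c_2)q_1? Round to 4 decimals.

q_1 = c_1/‖c_1‖ = (1, 1, 3, -2)/3.8730 = (0.2582, 0.2582, 0.7746, -0.5164).
r_{12} = q_1·c_2 = -3.0984.
u_2 = c_2 + 3.0984·q_1 = (1.8000, 1.8000, -1.6000, -0.6000).

u_2 = (1.8000, 1.8000, -1.6000, -0.6000)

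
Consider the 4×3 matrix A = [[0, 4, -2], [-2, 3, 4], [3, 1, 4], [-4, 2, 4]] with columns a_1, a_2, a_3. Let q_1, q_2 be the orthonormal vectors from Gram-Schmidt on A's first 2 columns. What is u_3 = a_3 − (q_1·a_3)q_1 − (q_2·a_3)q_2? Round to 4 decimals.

a_1 = (0, -2, 3, -4); ‖a_1‖ = 5.3852, so q_1 = (0.0000, -0.3714, 0.5571, -0.7428).
q_1·a_2 = 0.0000·4 + (-0.3714)·3 + 0.5571·1 + (-0.7428)·2 = -2.0426.
u_2 = a_2 + 2.0426·q_1 = (4.0000, 2.2414, 2.1379, 0.4828).
‖u_2‖ = 5.0821, so q_2 = (0.7871, 0.4410, 0.4207, 0.0950).
q_1·a_3 = 0.0000·(-2) + (-0.3714)·4 + 0.5571·4 + (-0.7428)·4 = -2.2283; q_2·a_3 = 0.7871·(-2) + 0.4410·4 + 0.4207·4 + 0.0950·4 = 2.2527.
u_3 = a_3 + 2.2283·q_1 − 2.2527·q_2 = (-3.7730, 2.1789, 4.2937, 2.1308).

u_3 = (-3.7730, 2.1789, 4.2937, 2.1308)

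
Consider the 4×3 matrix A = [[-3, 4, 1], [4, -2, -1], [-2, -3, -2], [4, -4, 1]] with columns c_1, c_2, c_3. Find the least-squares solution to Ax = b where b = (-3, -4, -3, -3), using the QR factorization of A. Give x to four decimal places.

c_1 = (-3, 4, -2, 4); ‖c_1‖ = 6.7082, so e_1 = (-0.4472, 0.5963, -0.2981, 0.5963).
e_1·c_2 = (-0.4472)·4 + 0.5963·(-2) + (-0.2981)·(-3) + 0.5963·(-4) = -4.4721.
u_2 = c_2 + 4.4721·e_1 = (2.0000, 0.6667, -4.3333, -1.3333).
‖u_2‖ = 5.0000, so e_2 = (0.4000, 0.1333, -0.8667, -0.2667).
e_1·c_3 = (-0.4472)·1 + 0.5963·(-1) + (-0.2981)·(-2) + 0.5963·1 = 0.1491; e_2·c_3 = 0.4000·1 + 0.1333·(-1) + (-0.8667)·(-2) + (-0.2667)·1 = 1.7333.
u_3 = c_3 − 0.1491·e_1 − 1.7333·e_2 = (0.3733, -1.3200, -0.4533, 1.3733).
‖u_3‖ = 1.9933, so e_3 = (0.1873, -0.6622, -0.2274, 0.6890).
Qᵀb = (-1.9379, 1.6667, 0.7023).
Back-substitute: x_3 = 0.7023/1.9933 = 0.3523.
x_2 = (1.6667 − 1.7333·0.3523)/5.0000 = 0.2112.
x_1 = (-1.9379 + 4.4721·0.2112 − 0.1491·0.3523)/6.7082 = -0.1559.

x = (-0.1559, 0.2112, 0.3523)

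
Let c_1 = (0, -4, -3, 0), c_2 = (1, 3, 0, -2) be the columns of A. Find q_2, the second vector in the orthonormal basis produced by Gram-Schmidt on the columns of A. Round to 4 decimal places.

q_2 = (0.3484, 0.3762, -0.5016, -0.6967)

c_1 = (0, -4, -3, 0); ‖c_1‖ = 5.0000, so q_1 = (0.0000, -0.8000, -0.6000, 0.0000).
q_1·c_2 = 0.0000·1 + (-0.8000)·3 + (-0.6000)·0 + 0.0000·(-2) = -2.4000.
u_2 = c_2 + 2.4000·q_1 = (1.0000, 1.0800, -1.4400, -2.0000).
‖u_2‖ = 2.8705, so q_2 = (0.3484, 0.3762, -0.5016, -0.6967).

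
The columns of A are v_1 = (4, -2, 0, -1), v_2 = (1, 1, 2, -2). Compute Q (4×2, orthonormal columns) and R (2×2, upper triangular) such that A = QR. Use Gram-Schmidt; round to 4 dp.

v_1 = (4, -2, 0, -1); ‖v_1‖ = 4.5826, so e_1 = (0.8729, -0.4364, 0.0000, -0.2182).
e_1·v_2 = 0.8729·1 + (-0.4364)·1 + 0.0000·2 + (-0.2182)·(-2) = 0.8729.
u_2 = v_2 − 0.8729·e_1 = (0.2381, 1.3810, 2.0000, -1.8095).
‖u_2‖ = 3.0394, so e_2 = (0.0783, 0.4543, 0.6580, -0.5954).

Q = [[0.8729, 0.0783], [-0.4364, 0.4543], [0.0000, 0.6580], [-0.2182, -0.5954]], R = [[4.5826, 0.8729], [0.0000, 3.0394]]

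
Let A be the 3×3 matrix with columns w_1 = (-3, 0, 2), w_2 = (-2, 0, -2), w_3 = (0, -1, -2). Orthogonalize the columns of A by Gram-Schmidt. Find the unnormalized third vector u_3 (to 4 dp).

w_1 = (-3, 0, 2); ‖w_1‖ = 3.6056, so e_1 = (-0.8321, 0.0000, 0.5547).
e_1·w_2 = (-0.8321)·(-2) + 0.0000·0 + 0.5547·(-2) = 0.5547.
u_2 = w_2 − 0.5547·e_1 = (-1.5385, 0.0000, -2.3077).
‖u_2‖ = 2.7735, so e_2 = (-0.5547, 0.0000, -0.8321).
e_1·w_3 = (-0.8321)·0 + 0.0000·(-1) + 0.5547·(-2) = -1.1094; e_2·w_3 = (-0.5547)·0 + 0.0000·(-1) + (-0.8321)·(-2) = 1.6641.
u_3 = w_3 + 1.1094·e_1 − 1.6641·e_2 = (0.0000, -1.0000, 0.0000).

u_3 = (0.0000, -1.0000, 0.0000)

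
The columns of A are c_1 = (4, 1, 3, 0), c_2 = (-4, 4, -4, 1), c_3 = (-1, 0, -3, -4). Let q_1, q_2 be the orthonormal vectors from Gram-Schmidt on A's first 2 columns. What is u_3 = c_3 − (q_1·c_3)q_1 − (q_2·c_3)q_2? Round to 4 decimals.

q_1 = c_1/‖c_1‖ = (4, 1, 3, 0)/5.0990 = (0.7845, 0.1961, 0.5883, 0.0000).
r_{12} = q_1·c_2 = -4.7068.
u_2 = c_2 + 4.7068·q_1 = (-0.3077, 4.9231, -1.2308, 1.0000).
‖u_2‖ = 5.1813, so q_2 = (-0.0594, 0.9502, -0.2375, 0.1930).
r_{13} = q_1·c_3 = -2.5495; r_{23} = q_2·c_3 = 0.0000.
u_3 = c_3 + 2.5495·q_1 + 0.0000·q_2 = (1.0000, 0.5000, -1.5000, -4.0000).

u_3 = (1.0000, 0.5000, -1.5000, -4.0000)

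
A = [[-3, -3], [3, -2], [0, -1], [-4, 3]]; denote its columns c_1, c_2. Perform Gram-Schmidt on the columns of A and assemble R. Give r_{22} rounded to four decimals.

r_{22} = 4.5407

c_1 = (-3, 3, 0, -4); ‖c_1‖ = 5.8310, so e_1 = (-0.5145, 0.5145, 0.0000, -0.6860).
e_1·c_2 = (-0.5145)·(-3) + 0.5145·(-2) + 0.0000·(-1) + (-0.6860)·3 = -1.5435.
u_2 = c_2 + 1.5435·e_1 = (-3.7941, -1.2059, -1.0000, 1.9412).
r_{22} = ‖u_2‖ = 4.5407.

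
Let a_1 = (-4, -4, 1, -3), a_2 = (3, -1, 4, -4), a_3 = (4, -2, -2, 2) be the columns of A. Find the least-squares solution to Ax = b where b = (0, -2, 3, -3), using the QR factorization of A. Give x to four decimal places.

x = (0.3549, 0.5494, -0.0437)

a_1 = (-4, -4, 1, -3); ‖a_1‖ = 6.4807, so e_1 = (-0.6172, -0.6172, 0.1543, -0.4629).
e_1·a_2 = (-0.6172)·3 + (-0.6172)·(-1) + 0.1543·4 + (-0.4629)·(-4) = 1.2344.
u_2 = a_2 − 1.2344·e_1 = (3.7619, -0.2381, 3.8095, -3.4286).
‖u_2‖ = 6.3621, so e_2 = (0.5913, -0.0374, 0.5988, -0.5389).
e_1·a_3 = (-0.6172)·4 + (-0.6172)·(-2) + 0.1543·(-2) + (-0.4629)·2 = -2.4689; e_2·a_3 = 0.5913·4 + (-0.0374)·(-2) + 0.5988·(-2) + (-0.5389)·2 = 0.1647.
u_3 = a_3 + 2.4689·e_1 − 0.1647·e_2 = (2.3788, -3.5176, -1.7176, 0.9459).
‖u_3‖ = 4.6774, so e_3 = (0.5086, -0.7521, -0.3672, 0.2022).
Qᵀb = (3.0861, 3.4879, -0.2042).
Back-substitute: x_3 = -0.2042/4.6774 = -0.0437.
x_2 = (3.4879 − 0.1647·(-0.0437))/6.3621 = 0.5494.
x_1 = (3.0861 − 1.2344·0.5494 + 2.4689·(-0.0437))/6.4807 = 0.3549.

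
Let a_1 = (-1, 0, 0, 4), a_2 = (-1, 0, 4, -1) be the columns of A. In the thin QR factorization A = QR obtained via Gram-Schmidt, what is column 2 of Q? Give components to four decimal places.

e_2 = (-0.2815, 0.0000, 0.9570, -0.0704)

a_1 = (-1, 0, 0, 4); ‖a_1‖ = 4.1231, so e_1 = (-0.2425, 0.0000, 0.0000, 0.9701).
e_1·a_2 = (-0.2425)·(-1) + 0.0000·0 + 0.0000·4 + 0.9701·(-1) = -0.7276.
u_2 = a_2 + 0.7276·e_1 = (-1.1765, 0.0000, 4.0000, -0.2941).
‖u_2‖ = 4.1798, so e_2 = (-0.2815, 0.0000, 0.9570, -0.0704).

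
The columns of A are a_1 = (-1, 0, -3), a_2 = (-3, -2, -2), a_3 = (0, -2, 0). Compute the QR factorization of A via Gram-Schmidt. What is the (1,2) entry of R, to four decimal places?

r_{12} = 2.8460

a_1 = (-1, 0, -3); ‖a_1‖ = 3.1623, so e_1 = (-0.3162, 0.0000, -0.9487).
r_{12} = e_1·a_2 = 2.8460.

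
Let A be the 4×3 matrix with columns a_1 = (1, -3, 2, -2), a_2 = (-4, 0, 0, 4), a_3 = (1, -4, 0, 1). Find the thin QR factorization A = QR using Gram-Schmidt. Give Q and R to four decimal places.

q_1 = a_1/‖a_1‖ = (1, -3, 2, -2)/4.2426 = (0.2357, -0.7071, 0.4714, -0.4714).
r_{12} = q_1·a_2 = -2.8284.
u_2 = a_2 + 2.8284·q_1 = (-3.3333, -2.0000, 1.3333, 2.6667).
‖u_2‖ = 4.8990, so q_2 = (-0.6804, -0.4082, 0.2722, 0.5443).
r_{13} = q_1·a_3 = 2.5927; r_{23} = q_2·a_3 = 1.4969.
u_3 = a_3 − 2.5927·q_1 − 1.4969·q_2 = (1.4074, -1.5556, -1.6296, 1.4074).
‖u_3‖ = 3.0062, so q_3 = (0.4682, -0.5175, -0.5421, 0.4682).

Q = [[0.2357, -0.6804, 0.4682], [-0.7071, -0.4082, -0.5175], [0.4714, 0.2722, -0.5421], [-0.4714, 0.5443, 0.4682]], R = [[4.2426, -2.8284, 2.5927], [0.0000, 4.8990, 1.4969], [0.0000, 0.0000, 3.0062]]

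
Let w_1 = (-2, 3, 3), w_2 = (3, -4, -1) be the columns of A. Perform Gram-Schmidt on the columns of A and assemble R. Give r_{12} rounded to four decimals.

r_{12} = -4.4772

w_1 = (-2, 3, 3); ‖w_1‖ = 4.6904, so e_1 = (-0.4264, 0.6396, 0.6396).
r_{12} = e_1·w_2 = -4.4772.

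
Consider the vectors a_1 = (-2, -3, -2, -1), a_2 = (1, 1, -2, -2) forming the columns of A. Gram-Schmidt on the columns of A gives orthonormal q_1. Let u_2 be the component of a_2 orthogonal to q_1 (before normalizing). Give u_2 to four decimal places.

a_1 = (-2, -3, -2, -1); ‖a_1‖ = 4.2426, so q_1 = (-0.4714, -0.7071, -0.4714, -0.2357).
q_1·a_2 = (-0.4714)·1 + (-0.7071)·1 + (-0.4714)·(-2) + (-0.2357)·(-2) = 0.2357.
u_2 = a_2 − 0.2357·q_1 = (1.1111, 1.1667, -1.8889, -1.9444).

u_2 = (1.1111, 1.1667, -1.8889, -1.9444)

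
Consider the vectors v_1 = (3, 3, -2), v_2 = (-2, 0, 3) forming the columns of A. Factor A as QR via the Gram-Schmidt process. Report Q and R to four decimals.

e_1 = v_1/‖v_1‖ = (3, 3, -2)/4.6904 = (0.6396, 0.6396, -0.4264).
r_{12} = e_1·v_2 = -2.5584.
u_2 = v_2 + 2.5584·e_1 = (-0.3636, 1.6364, 1.9091).
‖u_2‖ = 2.5406, so e_2 = (-0.1431, 0.6441, 0.7514).

Q = [[0.6396, -0.1431], [0.6396, 0.6441], [-0.4264, 0.7514]], R = [[4.6904, -2.5584], [0.0000, 2.5406]]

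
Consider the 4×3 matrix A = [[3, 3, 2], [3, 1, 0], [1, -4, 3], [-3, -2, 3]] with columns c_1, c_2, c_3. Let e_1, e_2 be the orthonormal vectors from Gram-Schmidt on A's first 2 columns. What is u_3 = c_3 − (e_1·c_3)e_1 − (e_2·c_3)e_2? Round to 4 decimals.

u_3 = (2.7826, -0.2609, 0.6522, 2.7391)

e_1 = c_1/‖c_1‖ = (3, 3, 1, -3)/5.2915 = (0.5669, 0.5669, 0.1890, -0.5669).
r_{12} = e_1·c_2 = 2.6458.
u_2 = c_2 − 2.6458·e_1 = (1.5000, -0.5000, -4.5000, -0.5000).
‖u_2‖ = 4.7958, so e_2 = (0.3128, -0.1043, -0.9383, -0.1043).
r_{13} = e_1·c_3 = 0.0000; r_{23} = e_2·c_3 = -2.5022.
u_3 = c_3 + 0.0000·e_1 + 2.5022·e_2 = (2.7826, -0.2609, 0.6522, 2.7391).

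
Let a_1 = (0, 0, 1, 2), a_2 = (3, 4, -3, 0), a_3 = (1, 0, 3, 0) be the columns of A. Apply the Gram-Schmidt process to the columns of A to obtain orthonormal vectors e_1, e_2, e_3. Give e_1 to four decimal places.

e_1 = (0.0000, 0.0000, 0.4472, 0.8944)

e_1 = a_1/‖a_1‖ = (0, 0, 1, 2)/2.2361 = (0.0000, 0.0000, 0.4472, 0.8944).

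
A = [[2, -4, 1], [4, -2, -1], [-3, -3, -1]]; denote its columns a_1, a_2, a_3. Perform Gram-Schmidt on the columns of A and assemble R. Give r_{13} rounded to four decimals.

r_{13} = 0.1857

e_1 = a_1/‖a_1‖ = (2, 4, -3)/5.3852 = (0.3714, 0.7428, -0.5571).
r_{13} = e_1·a_3 = 0.1857.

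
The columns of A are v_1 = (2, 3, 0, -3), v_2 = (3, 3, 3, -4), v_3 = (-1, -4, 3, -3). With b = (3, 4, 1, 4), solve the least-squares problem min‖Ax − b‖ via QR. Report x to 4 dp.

x = (-2.3228, 1.8466, -1.4484)

v_1 = (2, 3, 0, -3); ‖v_1‖ = 4.6904, so q_1 = (0.4264, 0.6396, 0.0000, -0.6396).
q_1·v_2 = 0.4264·3 + 0.6396·3 + 0.0000·3 + (-0.6396)·(-4) = 5.7564.
u_2 = v_2 − 5.7564·q_1 = (0.5455, -0.6818, 3.0000, -0.3182).
‖u_2‖ = 3.1406, so q_2 = (0.1737, -0.2171, 0.9552, -0.1013).
q_1·v_3 = 0.4264·(-1) + 0.6396·(-4) + 0.0000·3 + (-0.6396)·(-3) = -1.0660; q_2·v_3 = 0.1737·(-1) + (-0.2171)·(-4) + 0.9552·3 + (-0.1013)·(-3) = 3.8643.
u_3 = v_3 + 1.0660·q_1 − 3.8643·q_2 = (-1.2166, -2.4793, -0.6912, -3.2903).
‖u_3‖ = 4.3510, so q_3 = (-0.2796, -0.5698, -0.1589, -0.7562).
Qᵀb = (1.2792, 0.2026, -6.3019).
Back-substitute: x_3 = -6.3019/4.3510 = -1.4484.
x_2 = (0.2026 − 3.8643·(-1.4484))/3.1406 = 1.8466.
x_1 = (1.2792 − 5.7564·1.8466 + 1.0660·(-1.4484))/4.6904 = -2.3228.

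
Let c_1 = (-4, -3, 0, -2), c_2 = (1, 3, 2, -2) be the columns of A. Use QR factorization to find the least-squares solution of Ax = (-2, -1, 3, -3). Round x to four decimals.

q_1 = c_1/‖c_1‖ = (-4, -3, 0, -2)/5.3852 = (-0.7428, -0.5571, 0.0000, -0.3714).
r_{12} = q_1·c_2 = -1.6713.
u_2 = c_2 + 1.6713·q_1 = (-0.2414, 2.0690, 2.0000, -2.6207).
‖u_2‖ = 3.8996, so q_2 = (-0.0619, 0.5306, 0.5129, -0.6720).
Qᵀb = (3.1568, 3.1480).
Back-substitute: x_2 = 3.1480/3.8996 = 0.8073.
x_1 = (3.1568 + 1.6713·0.8073)/5.3852 = 0.8367.

x = (0.8367, 0.8073)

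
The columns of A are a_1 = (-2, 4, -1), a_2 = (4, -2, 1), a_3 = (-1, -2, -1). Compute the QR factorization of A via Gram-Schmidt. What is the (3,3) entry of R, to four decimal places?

a_1 = (-2, 4, -1); ‖a_1‖ = 4.5826, so e_1 = (-0.4364, 0.8729, -0.2182).
e_1·a_2 = (-0.4364)·4 + 0.8729·(-2) + (-0.2182)·1 = -3.7097.
u_2 = a_2 + 3.7097·e_1 = (2.3810, 1.2381, 0.1905).
‖u_2‖ = 2.6904, so e_2 = (0.8850, 0.4602, 0.0708).
e_1·a_3 = (-0.4364)·(-1) + 0.8729·(-2) + (-0.2182)·(-1) = -1.0911; e_2·a_3 = 0.8850·(-1) + 0.4602·(-2) + 0.0708·(-1) = -1.8762.
u_3 = a_3 + 1.0911·e_1 + 1.8762·e_2 = (0.1842, -0.1842, -1.1053).
r_{33} = ‖u_3‖ = 1.1355.

r_{33} = 1.1355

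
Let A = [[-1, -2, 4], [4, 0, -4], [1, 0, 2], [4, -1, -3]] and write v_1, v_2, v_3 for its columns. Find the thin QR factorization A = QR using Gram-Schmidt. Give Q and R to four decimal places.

v_1 = (-1, 4, 1, 4); ‖v_1‖ = 5.8310, so q_1 = (-0.1715, 0.6860, 0.1715, 0.6860).
q_1·v_2 = (-0.1715)·(-2) + 0.6860·0 + 0.1715·0 + 0.6860·(-1) = -0.3430.
u_2 = v_2 + 0.3430·q_1 = (-2.0588, 0.2353, 0.0588, -0.7647).
‖u_2‖ = 2.2096, so q_2 = (-0.9318, 0.1065, 0.0266, -0.3461).
q_1·v_3 = (-0.1715)·4 + 0.6860·(-4) + 0.1715·2 + 0.6860·(-3) = -5.1450; q_2·v_3 = (-0.9318)·4 + 0.1065·(-4) + 0.0266·2 + (-0.3461)·(-3) = -3.0615.
u_3 = v_3 + 5.1450·q_1 + 3.0615·q_2 = (0.2651, -0.1446, 2.9639, -0.5301).
‖u_3‖ = 3.0260, so q_3 = (0.0876, -0.0478, 0.9795, -0.1752).

Q = [[-0.1715, -0.9318, 0.0876], [0.6860, 0.1065, -0.0478], [0.1715, 0.0266, 0.9795], [0.6860, -0.3461, -0.1752]], R = [[5.8310, -0.3430, -5.1450], [0.0000, 2.2096, -3.0615], [0.0000, 0.0000, 3.0260]]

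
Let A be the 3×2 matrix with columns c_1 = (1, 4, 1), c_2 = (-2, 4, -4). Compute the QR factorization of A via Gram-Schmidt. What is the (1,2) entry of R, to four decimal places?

c_1 = (1, 4, 1); ‖c_1‖ = 4.2426, so q_1 = (0.2357, 0.9428, 0.2357).
r_{12} = q_1·c_2 = 2.3570.

r_{12} = 2.3570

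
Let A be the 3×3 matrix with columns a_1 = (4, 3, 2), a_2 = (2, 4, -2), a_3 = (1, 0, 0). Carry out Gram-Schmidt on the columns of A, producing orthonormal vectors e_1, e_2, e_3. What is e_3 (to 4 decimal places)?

e_3 = (0.6674, -0.5721, -0.4767)

e_1 = a_1/‖a_1‖ = (4, 3, 2)/5.3852 = (0.7428, 0.5571, 0.3714).
r_{12} = e_1·a_2 = 2.9711.
u_2 = a_2 − 2.9711·e_1 = (-0.2069, 2.3448, -3.1034).
‖u_2‖ = 3.8952, so e_2 = (-0.0531, 0.6020, -0.7967).
r_{13} = e_1·a_3 = 0.7428; r_{23} = e_2·a_3 = -0.0531.
u_3 = a_3 − 0.7428·e_1 + 0.0531·e_2 = (0.4455, -0.3818, -0.3182).
‖u_3‖ = 0.6674, so e_3 = (0.6674, -0.5721, -0.4767).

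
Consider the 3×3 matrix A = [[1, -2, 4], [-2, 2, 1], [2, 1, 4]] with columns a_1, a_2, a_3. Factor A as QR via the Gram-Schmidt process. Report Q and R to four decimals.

Q = [[0.3333, -0.5788, 0.7442], [-0.6667, 0.4134, 0.6202], [0.6667, 0.7029, 0.2481]], R = [[3.0000, -1.3333, 3.3333], [0.0000, 2.6874, 0.9096], [0.0000, 0.0000, 4.5893]]

a_1 = (1, -2, 2); ‖a_1‖ = 3.0000, so e_1 = (0.3333, -0.6667, 0.6667).
e_1·a_2 = 0.3333·(-2) + (-0.6667)·2 + 0.6667·1 = -1.3333.
u_2 = a_2 + 1.3333·e_1 = (-1.5556, 1.1111, 1.8889).
‖u_2‖ = 2.6874, so e_2 = (-0.5788, 0.4134, 0.7029).
e_1·a_3 = 0.3333·4 + (-0.6667)·1 + 0.6667·4 = 3.3333; e_2·a_3 = (-0.5788)·4 + 0.4134·1 + 0.7029·4 = 0.9096.
u_3 = a_3 − 3.3333·e_1 − 0.9096·e_2 = (3.4154, 2.8462, 1.1385).
‖u_3‖ = 4.5893, so e_3 = (0.7442, 0.6202, 0.2481).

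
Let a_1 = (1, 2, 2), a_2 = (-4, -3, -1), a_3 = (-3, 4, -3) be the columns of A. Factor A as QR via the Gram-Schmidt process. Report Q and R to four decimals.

Q = [[0.3333, -0.8433, -0.4216], [0.6667, -0.1054, 0.7379], [0.6667, 0.5270, -0.5270]], R = [[3.0000, -4.0000, -0.3333], [0.0000, 3.1623, 0.5270], [0.0000, 0.0000, 5.7975]]

a_1 = (1, 2, 2); ‖a_1‖ = 3.0000, so e_1 = (0.3333, 0.6667, 0.6667).
e_1·a_2 = 0.3333·(-4) + 0.6667·(-3) + 0.6667·(-1) = -4.0000.
u_2 = a_2 + 4.0000·e_1 = (-2.6667, -0.3333, 1.6667).
‖u_2‖ = 3.1623, so e_2 = (-0.8433, -0.1054, 0.5270).
e_1·a_3 = 0.3333·(-3) + 0.6667·4 + 0.6667·(-3) = -0.3333; e_2·a_3 = (-0.8433)·(-3) + (-0.1054)·4 + 0.5270·(-3) = 0.5270.
u_3 = a_3 + 0.3333·e_1 − 0.5270·e_2 = (-2.4444, 4.2778, -3.0556).
‖u_3‖ = 5.7975, so e_3 = (-0.4216, 0.7379, -0.5270).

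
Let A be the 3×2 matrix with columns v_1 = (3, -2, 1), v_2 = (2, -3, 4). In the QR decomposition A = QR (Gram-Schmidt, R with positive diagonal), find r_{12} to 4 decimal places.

v_1 = (3, -2, 1); ‖v_1‖ = 3.7417, so e_1 = (0.8018, -0.5345, 0.2673).
r_{12} = e_1·v_2 = 4.2762.

r_{12} = 4.2762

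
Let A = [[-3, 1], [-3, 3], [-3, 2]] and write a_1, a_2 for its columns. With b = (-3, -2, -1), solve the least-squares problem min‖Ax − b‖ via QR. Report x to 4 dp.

a_1 = (-3, -3, -3); ‖a_1‖ = 5.1962, so q_1 = (-0.5774, -0.5774, -0.5774).
q_1·a_2 = (-0.5774)·1 + (-0.5774)·3 + (-0.5774)·2 = -3.4641.
u_2 = a_2 + 3.4641·q_1 = (-1.0000, 1.0000, 0.0000).
‖u_2‖ = 1.4142, so q_2 = (-0.7071, 0.7071, 0.0000).
Qᵀb = (3.4641, 0.7071).
Back-substitute: x_2 = 0.7071/1.4142 = 0.5000.
x_1 = (3.4641 + 3.4641·0.5000)/5.1962 = 1.0000.

x = (1.0000, 0.5000)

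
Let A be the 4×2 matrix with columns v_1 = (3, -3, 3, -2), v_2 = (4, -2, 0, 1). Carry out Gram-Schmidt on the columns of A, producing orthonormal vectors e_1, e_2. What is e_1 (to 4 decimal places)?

e_1 = (0.5388, -0.5388, 0.5388, -0.3592)

v_1 = (3, -3, 3, -2); ‖v_1‖ = 5.5678, so e_1 = (0.5388, -0.5388, 0.5388, -0.3592).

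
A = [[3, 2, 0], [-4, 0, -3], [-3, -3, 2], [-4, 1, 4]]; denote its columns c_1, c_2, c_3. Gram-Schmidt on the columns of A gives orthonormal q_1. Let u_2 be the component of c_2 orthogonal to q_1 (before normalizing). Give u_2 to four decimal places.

u_2 = (1.3400, 0.8800, -2.3400, 1.8800)

c_1 = (3, -4, -3, -4); ‖c_1‖ = 7.0711, so q_1 = (0.4243, -0.5657, -0.4243, -0.5657).
q_1·c_2 = 0.4243·2 + (-0.5657)·0 + (-0.4243)·(-3) + (-0.5657)·1 = 1.5556.
u_2 = c_2 − 1.5556·q_1 = (1.3400, 0.8800, -2.3400, 1.8800).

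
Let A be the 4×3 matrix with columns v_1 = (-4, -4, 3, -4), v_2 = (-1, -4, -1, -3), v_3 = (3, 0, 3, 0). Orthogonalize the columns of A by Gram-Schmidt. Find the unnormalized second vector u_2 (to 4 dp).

u_2 = (1.0351, -1.9649, -2.5263, -0.9649)

v_1 = (-4, -4, 3, -4); ‖v_1‖ = 7.5498, so q_1 = (-0.5298, -0.5298, 0.3974, -0.5298).
q_1·v_2 = (-0.5298)·(-1) + (-0.5298)·(-4) + 0.3974·(-1) + (-0.5298)·(-3) = 3.8411.
u_2 = v_2 − 3.8411·q_1 = (1.0351, -1.9649, -2.5263, -0.9649).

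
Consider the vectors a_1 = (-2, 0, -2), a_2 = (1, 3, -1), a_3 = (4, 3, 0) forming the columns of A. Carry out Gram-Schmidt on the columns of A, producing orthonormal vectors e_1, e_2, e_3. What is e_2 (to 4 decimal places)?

a_1 = (-2, 0, -2); ‖a_1‖ = 2.8284, so e_1 = (-0.7071, 0.0000, -0.7071).
e_1·a_2 = (-0.7071)·1 + 0.0000·3 + (-0.7071)·(-1) = 0.0000.
u_2 = a_2 + 0.0000·e_1 = (1.0000, 3.0000, -1.0000).
‖u_2‖ = 3.3166, so e_2 = (0.3015, 0.9045, -0.3015).

e_2 = (0.3015, 0.9045, -0.3015)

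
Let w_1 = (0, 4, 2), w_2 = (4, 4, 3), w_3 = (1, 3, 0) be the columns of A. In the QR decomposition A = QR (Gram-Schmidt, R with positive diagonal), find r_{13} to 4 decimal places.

r_{13} = 2.6833

q_1 = w_1/‖w_1‖ = (0, 4, 2)/4.4721 = (0.0000, 0.8944, 0.4472).
r_{13} = q_1·w_3 = 2.6833.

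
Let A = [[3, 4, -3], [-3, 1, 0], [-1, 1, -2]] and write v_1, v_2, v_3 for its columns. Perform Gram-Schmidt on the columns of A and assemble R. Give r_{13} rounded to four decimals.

q_1 = v_1/‖v_1‖ = (3, -3, -1)/4.3589 = (0.6882, -0.6882, -0.2294).
r_{13} = q_1·v_3 = -1.6059.

r_{13} = -1.6059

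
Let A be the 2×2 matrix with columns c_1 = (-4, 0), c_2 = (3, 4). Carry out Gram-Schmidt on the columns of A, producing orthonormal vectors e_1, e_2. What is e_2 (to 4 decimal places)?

e_2 = (0.0000, 1.0000)

c_1 = (-4, 0); ‖c_1‖ = 4.0000, so e_1 = (-1.0000, 0.0000).
e_1·c_2 = (-1.0000)·3 + 0.0000·4 = -3.0000.
u_2 = c_2 + 3.0000·e_1 = (0.0000, 4.0000).
‖u_2‖ = 4.0000, so e_2 = (0.0000, 1.0000).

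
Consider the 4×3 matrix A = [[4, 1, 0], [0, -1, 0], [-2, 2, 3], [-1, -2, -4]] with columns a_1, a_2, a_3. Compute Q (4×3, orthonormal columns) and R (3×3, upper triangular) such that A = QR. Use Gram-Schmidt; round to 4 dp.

a_1 = (4, 0, -2, -1); ‖a_1‖ = 4.5826, so q_1 = (0.8729, 0.0000, -0.4364, -0.2182).
q_1·a_2 = 0.8729·1 + 0.0000·(-1) + (-0.4364)·2 + (-0.2182)·(-2) = 0.4364.
u_2 = a_2 − 0.4364·q_1 = (0.6190, -1.0000, 2.1905, -1.9048).
‖u_2‖ = 3.1320, so q_2 = (0.1977, -0.3193, 0.6994, -0.6082).
q_1·a_3 = 0.8729·0 + 0.0000·0 + (-0.4364)·3 + (-0.2182)·(-4) = -0.4364; q_2·a_3 = 0.1977·0 + (-0.3193)·0 + 0.6994·3 + (-0.6082)·(-4) = 4.5308.
u_3 = a_3 + 0.4364·q_1 − 4.5308·q_2 = (-0.5146, 1.4466, -0.3592, -1.3398).
‖u_3‖ = 2.0692, so q_3 = (-0.2487, 0.6991, -0.1736, -0.6475).

Q = [[0.8729, 0.1977, -0.2487], [0.0000, -0.3193, 0.6991], [-0.4364, 0.6994, -0.1736], [-0.2182, -0.6082, -0.6475]], R = [[4.5826, 0.4364, -0.4364], [0.0000, 3.1320, 4.5308], [0.0000, 0.0000, 2.0692]]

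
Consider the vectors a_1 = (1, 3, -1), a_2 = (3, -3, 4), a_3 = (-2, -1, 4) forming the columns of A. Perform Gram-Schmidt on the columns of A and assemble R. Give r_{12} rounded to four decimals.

a_1 = (1, 3, -1); ‖a_1‖ = 3.3166, so e_1 = (0.3015, 0.9045, -0.3015).
r_{12} = e_1·a_2 = -3.0151.

r_{12} = -3.0151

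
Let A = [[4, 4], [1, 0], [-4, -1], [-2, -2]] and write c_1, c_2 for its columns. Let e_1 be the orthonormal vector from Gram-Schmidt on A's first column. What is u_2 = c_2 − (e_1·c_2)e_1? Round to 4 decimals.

e_1 = c_1/‖c_1‖ = (4, 1, -4, -2)/6.0828 = (0.6576, 0.1644, -0.6576, -0.3288).
r_{12} = e_1·c_2 = 3.9456.
u_2 = c_2 − 3.9456·e_1 = (1.4054, -0.6486, 1.5946, -0.7027).

u_2 = (1.4054, -0.6486, 1.5946, -0.7027)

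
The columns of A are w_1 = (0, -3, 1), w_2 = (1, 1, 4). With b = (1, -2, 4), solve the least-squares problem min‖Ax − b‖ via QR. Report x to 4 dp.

w_1 = (0, -3, 1); ‖w_1‖ = 3.1623, so q_1 = (0.0000, -0.9487, 0.3162).
q_1·w_2 = 0.0000·1 + (-0.9487)·1 + 0.3162·4 = 0.3162.
u_2 = w_2 − 0.3162·q_1 = (1.0000, 1.3000, 3.9000).
‖u_2‖ = 4.2308, so q_2 = (0.2364, 0.3073, 0.9218).
Qᵀb = (3.1623, 3.3090).
Back-substitute: x_2 = 3.3090/4.2308 = 0.7821.
x_1 = (3.1623 − 0.3162·0.7821)/3.1623 = 0.9218.

x = (0.9218, 0.7821)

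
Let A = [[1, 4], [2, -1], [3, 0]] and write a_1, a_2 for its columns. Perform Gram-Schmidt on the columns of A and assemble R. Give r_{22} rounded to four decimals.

r_{22} = 4.0883

q_1 = a_1/‖a_1‖ = (1, 2, 3)/3.7417 = (0.2673, 0.5345, 0.8018).
r_{12} = q_1·a_2 = 0.5345.
u_2 = a_2 − 0.5345·q_1 = (3.8571, -1.2857, -0.4286).
r_{22} = ‖u_2‖ = 4.0883.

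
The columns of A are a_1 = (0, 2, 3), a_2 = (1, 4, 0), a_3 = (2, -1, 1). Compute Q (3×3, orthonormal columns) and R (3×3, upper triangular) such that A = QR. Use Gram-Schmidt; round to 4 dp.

e_1 = a_1/‖a_1‖ = (0, 2, 3)/3.6056 = (0.0000, 0.5547, 0.8321).
r_{12} = e_1·a_2 = 2.2188.
u_2 = a_2 − 2.2188·e_1 = (1.0000, 2.7692, -1.8462).
‖u_2‖ = 3.4752, so e_2 = (0.2878, 0.7969, -0.5312).
r_{13} = e_1·a_3 = 0.2774; r_{23} = e_2·a_3 = -0.7526.
u_3 = a_3 − 0.2774·e_1 + 0.7526·e_2 = (2.2166, -0.5541, 0.3694).
‖u_3‖ = 2.3145, so e_3 = (0.9577, -0.2394, 0.1596).

Q = [[0.0000, 0.2878, 0.9577], [0.5547, 0.7969, -0.2394], [0.8321, -0.5312, 0.1596]], R = [[3.6056, 2.2188, 0.2774], [0.0000, 3.4752, -0.7526], [0.0000, 0.0000, 2.3145]]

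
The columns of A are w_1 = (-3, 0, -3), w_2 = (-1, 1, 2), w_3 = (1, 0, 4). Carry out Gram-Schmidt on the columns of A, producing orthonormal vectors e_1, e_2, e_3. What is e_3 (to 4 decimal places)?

e_3 = (-0.3015, -0.9045, 0.3015)

w_1 = (-3, 0, -3); ‖w_1‖ = 4.2426, so e_1 = (-0.7071, 0.0000, -0.7071).
e_1·w_2 = (-0.7071)·(-1) + 0.0000·1 + (-0.7071)·2 = -0.7071.
u_2 = w_2 + 0.7071·e_1 = (-1.5000, 1.0000, 1.5000).
‖u_2‖ = 2.3452, so e_2 = (-0.6396, 0.4264, 0.6396).
e_1·w_3 = (-0.7071)·1 + 0.0000·0 + (-0.7071)·4 = -3.5355; e_2·w_3 = (-0.6396)·1 + 0.4264·0 + 0.6396·4 = 1.9188.
u_3 = w_3 + 3.5355·e_1 − 1.9188·e_2 = (-0.2727, -0.8182, 0.2727).
‖u_3‖ = 0.9045, so e_3 = (-0.3015, -0.9045, 0.3015).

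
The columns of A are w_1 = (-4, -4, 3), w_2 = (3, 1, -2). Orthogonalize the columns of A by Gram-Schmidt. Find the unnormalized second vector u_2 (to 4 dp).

u_2 = (0.8537, -1.1463, -0.3902)

w_1 = (-4, -4, 3); ‖w_1‖ = 6.4031, so q_1 = (-0.6247, -0.6247, 0.4685).
q_1·w_2 = (-0.6247)·3 + (-0.6247)·1 + 0.4685·(-2) = -3.4358.
u_2 = w_2 + 3.4358·q_1 = (0.8537, -1.1463, -0.3902).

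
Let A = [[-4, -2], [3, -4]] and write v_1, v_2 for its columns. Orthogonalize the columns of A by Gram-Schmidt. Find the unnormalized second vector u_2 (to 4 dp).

u_2 = (-2.6400, -3.5200)

v_1 = (-4, 3); ‖v_1‖ = 5.0000, so e_1 = (-0.8000, 0.6000).
e_1·v_2 = (-0.8000)·(-2) + 0.6000·(-4) = -0.8000.
u_2 = v_2 + 0.8000·e_1 = (-2.6400, -3.5200).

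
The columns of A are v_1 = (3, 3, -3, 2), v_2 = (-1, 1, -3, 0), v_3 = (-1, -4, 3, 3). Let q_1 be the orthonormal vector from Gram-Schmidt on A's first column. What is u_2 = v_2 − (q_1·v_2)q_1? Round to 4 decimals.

v_1 = (3, 3, -3, 2); ‖v_1‖ = 5.5678, so q_1 = (0.5388, 0.5388, -0.5388, 0.3592).
q_1·v_2 = 0.5388·(-1) + 0.5388·1 + (-0.5388)·(-3) + 0.3592·0 = 1.6164.
u_2 = v_2 − 1.6164·q_1 = (-1.8710, 0.1290, -2.1290, -0.5806).

u_2 = (-1.8710, 0.1290, -2.1290, -0.5806)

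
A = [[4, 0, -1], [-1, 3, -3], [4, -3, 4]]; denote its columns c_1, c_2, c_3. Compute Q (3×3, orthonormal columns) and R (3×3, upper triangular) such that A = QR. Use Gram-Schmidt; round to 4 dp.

c_1 = (4, -1, 4); ‖c_1‖ = 5.7446, so e_1 = (0.6963, -0.1741, 0.6963).
e_1·c_2 = 0.6963·0 + (-0.1741)·3 + 0.6963·(-3) = -2.6112.
u_2 = c_2 + 2.6112·e_1 = (1.8182, 2.5455, -1.1818).
‖u_2‖ = 3.3439, so e_2 = (0.5437, 0.7612, -0.3534).
e_1·c_3 = 0.6963·(-1) + (-0.1741)·(-3) + 0.6963·4 = 2.6112; e_2·c_3 = 0.5437·(-1) + 0.7612·(-3) + (-0.3534)·4 = -4.2411.
u_3 = c_3 − 2.6112·e_1 + 4.2411·e_2 = (-0.5122, 0.6829, 0.6829).
‖u_3‖ = 1.0932, so e_3 = (-0.4685, 0.6247, 0.6247).

Q = [[0.6963, 0.5437, -0.4685], [-0.1741, 0.7612, 0.6247], [0.6963, -0.3534, 0.6247]], R = [[5.7446, -2.6112, 2.6112], [0.0000, 3.3439, -4.2411], [0.0000, 0.0000, 1.0932]]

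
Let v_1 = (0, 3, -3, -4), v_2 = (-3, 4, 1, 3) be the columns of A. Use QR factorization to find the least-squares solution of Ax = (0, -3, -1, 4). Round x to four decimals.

v_1 = (0, 3, -3, -4); ‖v_1‖ = 5.8310, so q_1 = (0.0000, 0.5145, -0.5145, -0.6860).
q_1·v_2 = 0.0000·(-3) + 0.5145·4 + (-0.5145)·1 + (-0.6860)·3 = -0.5145.
u_2 = v_2 + 0.5145·q_1 = (-3.0000, 4.2647, 0.7353, 2.6471).
‖u_2‖ = 5.8937, so q_2 = (-0.5090, 0.7236, 0.1248, 0.4491).
Qᵀb = (-3.7730, -0.4990).
Back-substitute: x_2 = -0.4990/5.8937 = -0.0847.
x_1 = (-3.7730 + 0.5145·(-0.0847))/5.8310 = -0.6545.

x = (-0.6545, -0.0847)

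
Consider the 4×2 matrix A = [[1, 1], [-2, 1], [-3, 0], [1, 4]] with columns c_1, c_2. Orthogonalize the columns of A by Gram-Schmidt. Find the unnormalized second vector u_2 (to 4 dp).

e_1 = c_1/‖c_1‖ = (1, -2, -3, 1)/3.8730 = (0.2582, -0.5164, -0.7746, 0.2582).
r_{12} = e_1·c_2 = 0.7746.
u_2 = c_2 − 0.7746·e_1 = (0.8000, 1.4000, 0.6000, 3.8000).

u_2 = (0.8000, 1.4000, 0.6000, 3.8000)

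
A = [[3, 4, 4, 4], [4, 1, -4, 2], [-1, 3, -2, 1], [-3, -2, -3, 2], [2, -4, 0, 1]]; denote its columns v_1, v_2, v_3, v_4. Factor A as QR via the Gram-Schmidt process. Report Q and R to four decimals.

Q = [[0.4804, 0.4815, 0.4234, 0.5942], [0.6405, -0.0196, -0.7286, -0.0116], [-0.1601, 0.5011, -0.4022, 0.0987], [-0.4804, -0.1762, -0.3407, 0.7420], [0.3203, -0.6969, 0.1100, 0.2943]], R = [[6.2450, 1.7614, 1.1209, 2.4019], [0.0000, 6.5496, 1.5307, 1.3389], [0.0000, 0.0000, 6.4343, -0.7370], [0.0000, 0.0000, 0.0000, 4.2303]]

v_1 = (3, 4, -1, -3, 2); ‖v_1‖ = 6.2450, so q_1 = (0.4804, 0.6405, -0.1601, -0.4804, 0.3203).
q_1·v_2 = 0.4804·4 + 0.6405·1 + (-0.1601)·3 + (-0.4804)·(-2) + 0.3203·(-4) = 1.7614.
u_2 = v_2 − 1.7614·q_1 = (3.1538, -0.1282, 3.2821, -1.1538, -4.5641).
‖u_2‖ = 6.5496, so q_2 = (0.4815, -0.0196, 0.5011, -0.1762, -0.6969).
q_1·v_3 = 0.4804·4 + 0.6405·(-4) + (-0.1601)·(-2) + (-0.4804)·(-3) + 0.3203·0 = 1.1209; q_2·v_3 = 0.4815·4 + (-0.0196)·(-4) + 0.5011·(-2) + (-0.1762)·(-3) + (-0.6969)·0 = 1.5307.
u_3 = v_3 − 1.1209·q_1 − 1.5307·q_2 = (2.7244, -4.6880, -2.5876, -2.1919, 0.7077).
‖u_3‖ = 6.4343, so q_3 = (0.4234, -0.7286, -0.4022, -0.3407, 0.1100).
q_1·v_4 = 0.4804·4 + 0.6405·2 + (-0.1601)·1 + (-0.4804)·2 + 0.3203·1 = 2.4019; q_2·v_4 = 0.4815·4 + (-0.0196)·2 + 0.5011·1 + (-0.1762)·2 + (-0.6969)·1 = 1.3389; q_3·v_4 = 0.4234·4 + (-0.7286)·2 + (-0.4022)·1 + (-0.3407)·2 + 0.1100·1 = -0.7370.
u_4 = v_4 − 2.4019·q_1 − 1.3389·q_2 + 0.7370·q_3 = (2.5135, -0.0492, 0.4173, 3.1387, 1.2448).
‖u_4‖ = 4.2303, so q_4 = (0.5942, -0.0116, 0.0987, 0.7420, 0.2943).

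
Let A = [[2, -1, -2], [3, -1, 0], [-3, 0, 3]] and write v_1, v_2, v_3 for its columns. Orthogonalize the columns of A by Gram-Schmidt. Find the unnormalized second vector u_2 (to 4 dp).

v_1 = (2, 3, -3); ‖v_1‖ = 4.6904, so q_1 = (0.4264, 0.6396, -0.6396).
q_1·v_2 = 0.4264·(-1) + 0.6396·(-1) + (-0.6396)·0 = -1.0660.
u_2 = v_2 + 1.0660·q_1 = (-0.5455, -0.3182, -0.6818).

u_2 = (-0.5455, -0.3182, -0.6818)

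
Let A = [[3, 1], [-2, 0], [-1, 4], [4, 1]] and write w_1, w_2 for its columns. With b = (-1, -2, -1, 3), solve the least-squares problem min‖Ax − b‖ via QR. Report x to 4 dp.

w_1 = (3, -2, -1, 4); ‖w_1‖ = 5.4772, so q_1 = (0.5477, -0.3651, -0.1826, 0.7303).
q_1·w_2 = 0.5477·1 + (-0.3651)·0 + (-0.1826)·4 + 0.7303·1 = 0.5477.
u_2 = w_2 − 0.5477·q_1 = (0.7000, 0.2000, 4.1000, 0.6000).
‖u_2‖ = 4.2071, so q_2 = (0.1664, 0.0475, 0.9745, 0.1426).
Qᵀb = (2.5560, -0.8082).
Back-substitute: x_2 = -0.8082/4.2071 = -0.1921.
x_1 = (2.5560 − 0.5477·(-0.1921))/5.4772 = 0.4859.

x = (0.4859, -0.1921)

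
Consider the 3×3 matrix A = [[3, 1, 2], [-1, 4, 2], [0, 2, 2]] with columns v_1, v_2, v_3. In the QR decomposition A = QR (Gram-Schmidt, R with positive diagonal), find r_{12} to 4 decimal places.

r_{12} = -0.3162

v_1 = (3, -1, 0); ‖v_1‖ = 3.1623, so e_1 = (0.9487, -0.3162, 0.0000).
r_{12} = e_1·v_2 = -0.3162.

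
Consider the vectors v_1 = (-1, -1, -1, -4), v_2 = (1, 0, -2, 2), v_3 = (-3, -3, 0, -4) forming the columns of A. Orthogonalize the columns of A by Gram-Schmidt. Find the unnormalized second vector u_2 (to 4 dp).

u_2 = (0.6316, -0.3684, -2.3684, 0.5263)

v_1 = (-1, -1, -1, -4); ‖v_1‖ = 4.3589, so q_1 = (-0.2294, -0.2294, -0.2294, -0.9177).
q_1·v_2 = (-0.2294)·1 + (-0.2294)·0 + (-0.2294)·(-2) + (-0.9177)·2 = -1.6059.
u_2 = v_2 + 1.6059·q_1 = (0.6316, -0.3684, -2.3684, 0.5263).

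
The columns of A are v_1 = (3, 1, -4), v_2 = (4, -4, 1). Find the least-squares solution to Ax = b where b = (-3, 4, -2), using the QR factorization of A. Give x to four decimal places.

x = (0.2601, -0.9406)

v_1 = (3, 1, -4); ‖v_1‖ = 5.0990, so e_1 = (0.5883, 0.1961, -0.7845).
e_1·v_2 = 0.5883·4 + 0.1961·(-4) + (-0.7845)·1 = 0.7845.
u_2 = v_2 − 0.7845·e_1 = (3.5385, -4.1538, 1.6154).
‖u_2‖ = 5.6907, so e_2 = (0.6218, -0.7299, 0.2839).
Qᵀb = (0.5883, -5.3528).
Back-substitute: x_2 = -5.3528/5.6907 = -0.9406.
x_1 = (0.5883 − 0.7845·(-0.9406))/5.0990 = 0.2601.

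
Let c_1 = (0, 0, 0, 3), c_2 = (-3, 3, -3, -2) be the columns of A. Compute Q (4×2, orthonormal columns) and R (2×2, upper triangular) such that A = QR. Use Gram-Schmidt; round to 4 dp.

c_1 = (0, 0, 0, 3); ‖c_1‖ = 3.0000, so q_1 = (0.0000, 0.0000, 0.0000, 1.0000).
q_1·c_2 = 0.0000·(-3) + 0.0000·3 + 0.0000·(-3) + 1.0000·(-2) = -2.0000.
u_2 = c_2 + 2.0000·q_1 = (-3.0000, 3.0000, -3.0000, 0.0000).
‖u_2‖ = 5.1962, so q_2 = (-0.5774, 0.5774, -0.5774, 0.0000).

Q = [[0.0000, -0.5774], [0.0000, 0.5774], [0.0000, -0.5774], [1.0000, 0.0000]], R = [[3.0000, -2.0000], [0.0000, 5.1962]]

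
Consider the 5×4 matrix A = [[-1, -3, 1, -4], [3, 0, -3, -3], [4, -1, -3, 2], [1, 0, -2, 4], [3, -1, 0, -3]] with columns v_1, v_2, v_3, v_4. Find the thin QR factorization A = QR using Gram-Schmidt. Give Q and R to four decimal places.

Q = [[-0.1667, -0.9576, -0.1800, -0.1446], [0.5000, 0.1026, -0.3641, -0.7731], [0.6667, -0.1710, -0.1883, 0.4282], [0.1667, 0.0342, -0.5189, 0.4450], [0.5000, -0.2052, 0.7282, 0.0056]], R = [[6.0000, -0.6667, -4.0000, -0.3333], [0.0000, 3.2489, -0.8208, 3.9329], [0.0000, 0.0000, 2.5152, -2.8249], [0.0000, 0.0000, 0.0000, 5.5173]]

v_1 = (-1, 3, 4, 1, 3); ‖v_1‖ = 6.0000, so q_1 = (-0.1667, 0.5000, 0.6667, 0.1667, 0.5000).
q_1·v_2 = (-0.1667)·(-3) + 0.5000·0 + 0.6667·(-1) + 0.1667·0 + 0.5000·(-1) = -0.6667.
u_2 = v_2 + 0.6667·q_1 = (-3.1111, 0.3333, -0.5556, 0.1111, -0.6667).
‖u_2‖ = 3.2489, so q_2 = (-0.9576, 0.1026, -0.1710, 0.0342, -0.2052).
q_1·v_3 = (-0.1667)·1 + 0.5000·(-3) + 0.6667·(-3) + 0.1667·(-2) + 0.5000·0 = -4.0000; q_2·v_3 = (-0.9576)·1 + 0.1026·(-3) + (-0.1710)·(-3) + 0.0342·(-2) + (-0.2052)·0 = -0.8208.
u_3 = v_3 + 4.0000·q_1 + 0.8208·q_2 = (-0.4526, -0.9158, -0.4737, -1.3053, 1.8316).
‖u_3‖ = 2.5152, so q_3 = (-0.1800, -0.3641, -0.1883, -0.5189, 0.7282).
q_1·v_4 = (-0.1667)·(-4) + 0.5000·(-3) + 0.6667·2 + 0.1667·4 + 0.5000·(-3) = -0.3333; q_2·v_4 = (-0.9576)·(-4) + 0.1026·(-3) + (-0.1710)·2 + 0.0342·4 + (-0.2052)·(-3) = 3.9329; q_3·v_4 = (-0.1800)·(-4) + (-0.3641)·(-3) + (-0.1883)·2 + (-0.5189)·4 + 0.7282·(-3) = -2.8249.
u_4 = v_4 + 0.3333·q_1 − 3.9329·q_2 + 2.8249·q_3 = (-0.7978, -4.2654, 2.3627, 2.4551, 0.0308).
‖u_4‖ = 5.5173, so q_4 = (-0.1446, -0.7731, 0.4282, 0.4450, 0.0056).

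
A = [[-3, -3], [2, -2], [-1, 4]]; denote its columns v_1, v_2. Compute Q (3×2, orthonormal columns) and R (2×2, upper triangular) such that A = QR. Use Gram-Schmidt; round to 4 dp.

v_1 = (-3, 2, -1); ‖v_1‖ = 3.7417, so e_1 = (-0.8018, 0.5345, -0.2673).
e_1·v_2 = (-0.8018)·(-3) + 0.5345·(-2) + (-0.2673)·4 = 0.2673.
u_2 = v_2 − 0.2673·e_1 = (-2.7857, -2.1429, 4.0714).
‖u_2‖ = 5.3785, so e_2 = (-0.5179, -0.3984, 0.7570).

Q = [[-0.8018, -0.5179], [0.5345, -0.3984], [-0.2673, 0.7570]], R = [[3.7417, 0.2673], [0.0000, 5.3785]]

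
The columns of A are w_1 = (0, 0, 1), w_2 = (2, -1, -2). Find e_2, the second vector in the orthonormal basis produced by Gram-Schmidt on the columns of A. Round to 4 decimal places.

w_1 = (0, 0, 1); ‖w_1‖ = 1.0000, so e_1 = (0.0000, 0.0000, 1.0000).
e_1·w_2 = 0.0000·2 + 0.0000·(-1) + 1.0000·(-2) = -2.0000.
u_2 = w_2 + 2.0000·e_1 = (2.0000, -1.0000, 0.0000).
‖u_2‖ = 2.2361, so e_2 = (0.8944, -0.4472, 0.0000).

e_2 = (0.8944, -0.4472, 0.0000)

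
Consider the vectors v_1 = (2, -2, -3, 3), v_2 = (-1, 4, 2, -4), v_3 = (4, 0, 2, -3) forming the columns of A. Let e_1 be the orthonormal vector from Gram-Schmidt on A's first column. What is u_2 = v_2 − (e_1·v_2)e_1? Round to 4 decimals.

e_1 = v_1/‖v_1‖ = (2, -2, -3, 3)/5.0990 = (0.3922, -0.3922, -0.5883, 0.5883).
r_{12} = e_1·v_2 = -5.4913.
u_2 = v_2 + 5.4913·e_1 = (1.1538, 1.8462, -1.2308, -0.7692).

u_2 = (1.1538, 1.8462, -1.2308, -0.7692)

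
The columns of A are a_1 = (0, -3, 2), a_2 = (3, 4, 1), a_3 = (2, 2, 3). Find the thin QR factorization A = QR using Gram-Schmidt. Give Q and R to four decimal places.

a_1 = (0, -3, 2); ‖a_1‖ = 3.6056, so e_1 = (0.0000, -0.8321, 0.5547).
e_1·a_2 = 0.0000·3 + (-0.8321)·4 + 0.5547·1 = -2.7735.
u_2 = a_2 + 2.7735·e_1 = (3.0000, 1.6923, 2.5385).
‖u_2‖ = 4.2787, so e_2 = (0.7011, 0.3955, 0.5933).
e_1·a_3 = 0.0000·2 + (-0.8321)·2 + 0.5547·3 = 0.0000; e_2·a_3 = 0.7011·2 + 0.3955·2 + 0.5933·3 = 3.9731.
u_3 = a_3 + 0.0000·e_1 − 3.9731·e_2 = (-0.7857, 0.4286, 0.6429).
‖u_3‖ = 1.1019, so e_3 = (-0.7130, 0.3889, 0.5834).

Q = [[0.0000, 0.7011, -0.7130], [-0.8321, 0.3955, 0.3889], [0.5547, 0.5933, 0.5834]], R = [[3.6056, -2.7735, 0.0000], [0.0000, 4.2787, 3.9731], [0.0000, 0.0000, 1.1019]]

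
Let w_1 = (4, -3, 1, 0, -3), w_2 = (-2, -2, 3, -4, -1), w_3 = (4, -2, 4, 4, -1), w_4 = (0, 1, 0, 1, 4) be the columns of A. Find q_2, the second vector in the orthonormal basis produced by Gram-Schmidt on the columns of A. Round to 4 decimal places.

q_1 = w_1/‖w_1‖ = (4, -3, 1, 0, -3)/5.9161 = (0.6761, -0.5071, 0.1690, 0.0000, -0.5071).
r_{12} = q_1·w_2 = 0.6761.
u_2 = w_2 − 0.6761·q_1 = (-2.4571, -1.6571, 2.8857, -4.0000, -0.6571).
‖u_2‖ = 5.7916, so q_2 = (-0.4243, -0.2861, 0.4983, -0.6907, -0.1135).

q_2 = (-0.4243, -0.2861, 0.4983, -0.6907, -0.1135)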